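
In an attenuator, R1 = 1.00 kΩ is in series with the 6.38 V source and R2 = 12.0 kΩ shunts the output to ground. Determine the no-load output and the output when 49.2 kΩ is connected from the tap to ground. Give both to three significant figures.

Open-circuit: V = 6.38 × 12.0/(1.00 + 12.0) = 5.89 V.
With the load, R2 becomes R2‖R_L = 9.647 kΩ, so V = 6.38 × 9.647/10.65 = 5.78 V.

Unloaded: 5.89 V; loaded: 5.78 V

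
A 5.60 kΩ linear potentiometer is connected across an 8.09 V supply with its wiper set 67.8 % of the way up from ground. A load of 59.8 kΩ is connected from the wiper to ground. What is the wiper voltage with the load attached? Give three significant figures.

V ≈ 5.38 V

The wiper splits the pot into (1−α)R = 1.803 kΩ above and αR = 3.797 kΩ below.
Lower section ‖ load = 3.570 kΩ.
V_wiper = 8.09 × 3.570/(1.803 + 3.570) = 5.38 V.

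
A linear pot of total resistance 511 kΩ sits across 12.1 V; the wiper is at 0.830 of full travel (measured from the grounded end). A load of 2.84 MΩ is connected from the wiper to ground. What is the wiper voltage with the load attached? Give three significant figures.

V ≈ 9.79 V

The wiper splits the pot into (1−α)R = 86.87 kΩ above and αR = 424.1 kΩ below.
Lower section ‖ load = 369.0 kΩ.
V_wiper = 12.1 × 369.0/(86.87 + 369.0) = 9.79 V.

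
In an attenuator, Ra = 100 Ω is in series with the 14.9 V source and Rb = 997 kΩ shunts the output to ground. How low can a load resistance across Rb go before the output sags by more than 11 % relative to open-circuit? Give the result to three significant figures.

Output resistance R_th = Ra‖Rb = (100 × 997000)/997100 = 99.99 Ω.
The fractional drop is R_th/(R_th + R_L); requiring this ≤ 0.110 gives R_L ≥ R_th(1/0.110 − 1) = 99.99 × 8.091 = 809 Ω.

R_L(min) ≈ 809 Ω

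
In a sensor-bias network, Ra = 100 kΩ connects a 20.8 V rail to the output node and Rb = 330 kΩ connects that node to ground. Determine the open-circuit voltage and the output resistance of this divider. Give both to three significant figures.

V_th is the open-circuit tap voltage: 20.8 × 330/(100 + 330) = 16.0 V.
With the supply zeroed, Ra and Rb appear in parallel from the tap: R_th = Ra‖Rb = (100 × 330)/430.0 = 76.7 kΩ.

V_th = 16.0 V, R_th = 76.7 kΩ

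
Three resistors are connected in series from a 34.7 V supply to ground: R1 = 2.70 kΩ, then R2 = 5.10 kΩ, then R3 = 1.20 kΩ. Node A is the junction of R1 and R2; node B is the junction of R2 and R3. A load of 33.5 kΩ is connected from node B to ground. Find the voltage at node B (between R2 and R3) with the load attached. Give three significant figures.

V ≈ 4.49 V

At node B, R3 is in parallel with the load: R3‖R_L = 1.159 kΩ.
Below node A the resistance is R2 + (R3‖R_L) = 6.259 kΩ, so V_A = 34.7 × 6.259/8.959 = 24.24 V.
Then V_B = V_A × (R3‖R_L)/(R2 + R3‖R_L) = 24.24 × 1.159/6.259 = 4.49 V.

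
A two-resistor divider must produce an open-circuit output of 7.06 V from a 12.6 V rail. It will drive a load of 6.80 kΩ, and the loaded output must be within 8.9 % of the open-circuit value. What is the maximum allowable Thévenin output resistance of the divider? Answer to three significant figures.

Loading drop = R_th/(R_th + R_L) ≤ 0.0890, so R_th ≤ R_L · ε/(1−ε) = 6.80 kΩ × 0.0890/0.9110 = 664 Ω.

R_th ≤ 664 Ω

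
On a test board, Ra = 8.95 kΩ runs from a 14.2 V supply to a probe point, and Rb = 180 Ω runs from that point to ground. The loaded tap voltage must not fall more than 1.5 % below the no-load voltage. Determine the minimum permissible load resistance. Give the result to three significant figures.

R_L(min) ≈ 11.6 kΩ

Output resistance R_th = Ra‖Rb = (8950 × 180)/9130 = 176.5 Ω.
The fractional drop is R_th/(R_th + R_L); requiring this ≤ 0.0150 gives R_L ≥ R_th(1/0.0150 − 1) = 176.5 × 65.67 = 11.6 kΩ.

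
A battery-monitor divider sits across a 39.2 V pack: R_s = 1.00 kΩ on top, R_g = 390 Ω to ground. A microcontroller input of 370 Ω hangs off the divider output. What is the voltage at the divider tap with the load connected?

V_out ≈ 6.26 V

The load sits in parallel with R_g: R_g‖R_L = (390 × 370) / (390 + 370) = 189.9 Ω.
V_out = 39.2 × 189.9 / (1000 + 189.9) = 39.2 × 189.9/1190 = 6.26 V.
(Unloaded it would have been 11.0 V.)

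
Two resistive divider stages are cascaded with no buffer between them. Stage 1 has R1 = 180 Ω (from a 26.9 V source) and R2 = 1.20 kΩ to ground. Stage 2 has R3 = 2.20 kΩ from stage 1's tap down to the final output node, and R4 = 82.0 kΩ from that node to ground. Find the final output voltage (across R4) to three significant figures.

Stage 2 presents R3+R4 = 84200 Ω as a load on stage 1's tap.
Stage 1's lower leg becomes R2‖(R3+R4) = 1183 Ω, so V_mid = 26.9 × 1183/1363 = 23.35 V.
Stage 2 is itself unloaded: V_out = V_mid × R4/(R3+R4) = 23.35 × 82000/84200 = 22.7 V.

V_out ≈ 22.7 V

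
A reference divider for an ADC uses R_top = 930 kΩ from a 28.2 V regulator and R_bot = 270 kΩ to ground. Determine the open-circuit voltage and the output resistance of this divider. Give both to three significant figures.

V_th = 6.34 V, R_th = 209 kΩ

V_th is the open-circuit tap voltage: 28.2 × 270/(930 + 270) = 6.34 V.
With the supply zeroed, R_top and R_bot appear in parallel from the tap: R_th = R_top‖R_bot = (930 × 270)/1200 = 209 kΩ.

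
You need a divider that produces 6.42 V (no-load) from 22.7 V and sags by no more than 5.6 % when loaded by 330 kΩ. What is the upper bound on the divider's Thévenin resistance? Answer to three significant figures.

Loading drop = R_th/(R_th + R_L) ≤ 0.0560, so R_th ≤ R_L · ε/(1−ε) = 330 kΩ × 0.0560/0.9440 = 19.6 kΩ.

R_th ≤ 19.6 kΩ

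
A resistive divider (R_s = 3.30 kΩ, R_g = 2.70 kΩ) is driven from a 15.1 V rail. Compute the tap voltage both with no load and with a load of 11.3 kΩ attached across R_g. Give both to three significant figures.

Unloaded: 6.79 V; loaded: 6.01 V

Open-circuit: V = 15.1 × 2.70/(3.30 + 2.70) = 6.79 V.
With the load, R_g becomes R_g‖R_L = 2.179 kΩ, so V = 15.1 × 2.179/5.479 = 6.01 V.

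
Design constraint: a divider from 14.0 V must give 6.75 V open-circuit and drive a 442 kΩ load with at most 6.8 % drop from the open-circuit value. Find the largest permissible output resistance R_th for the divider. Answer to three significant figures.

Loading drop = R_th/(R_th + R_L) ≤ 0.0680, so R_th ≤ R_L · ε/(1−ε) = 442 kΩ × 0.0680/0.9320 = 32.2 kΩ.
(Any R1, R2 with R2/(R1+R2) = 0.482 and R1‖R2 ≤ 32.2 kΩ will meet the spec.)

R_th ≤ 32.2 kΩ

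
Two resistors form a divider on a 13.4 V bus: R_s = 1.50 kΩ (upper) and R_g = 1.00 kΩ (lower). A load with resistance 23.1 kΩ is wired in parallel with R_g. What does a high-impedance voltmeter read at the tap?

The load sits in parallel with R_g: R_g‖R_L = (1.00 × 23.1) / (1.00 + 23.1) = 0.9585 kΩ.
V_out = 13.4 × 0.9585 / (1.50 + 0.9585) = 13.4 × 0.9585/2.459 = 5.22 V.

V_out ≈ 5.22 V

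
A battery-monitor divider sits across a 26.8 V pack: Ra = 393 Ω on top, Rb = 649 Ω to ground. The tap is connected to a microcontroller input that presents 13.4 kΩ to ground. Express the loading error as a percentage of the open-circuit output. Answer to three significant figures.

The divider's output (Thévenin) resistance is Ra‖Rb = 244.8 Ω.
Fractional drop under load = R_th/(R_th + R_L) = 244.8 / (244.8 + 13400) = 0.01794.
So the output falls by 1.79 %.

1.79 %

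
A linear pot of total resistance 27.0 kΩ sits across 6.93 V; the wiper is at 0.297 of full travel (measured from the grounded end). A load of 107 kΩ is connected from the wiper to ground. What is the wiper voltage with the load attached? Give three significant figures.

V ≈ 1.96 V

The wiper splits the pot into (1−α)R = 18.98 kΩ above and αR = 8.019 kΩ below.
Lower section ‖ load = 7.460 kΩ.
V_wiper = 6.93 × 7.460/(18.98 + 7.460) = 1.96 V.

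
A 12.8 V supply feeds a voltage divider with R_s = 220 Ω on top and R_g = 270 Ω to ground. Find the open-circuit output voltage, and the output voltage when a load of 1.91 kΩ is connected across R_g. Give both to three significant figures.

Open-circuit: V = 12.8 × 270/(220 + 270) = 7.05 V.
With the load, R_g becomes R_g‖R_L = 236.6 Ω, so V = 12.8 × 236.6/456.6 = 6.63 V.

Unloaded: 7.05 V; loaded: 6.63 V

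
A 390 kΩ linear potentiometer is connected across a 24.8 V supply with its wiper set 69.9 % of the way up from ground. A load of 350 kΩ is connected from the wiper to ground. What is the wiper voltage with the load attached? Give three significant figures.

V ≈ 14.0 V

The wiper splits the pot into (1−α)R = 117.4 kΩ above and αR = 272.6 kΩ below.
Lower section ‖ load = 153.2 kΩ.
V_wiper = 24.8 × 153.2/(117.4 + 153.2) = 14.0 V.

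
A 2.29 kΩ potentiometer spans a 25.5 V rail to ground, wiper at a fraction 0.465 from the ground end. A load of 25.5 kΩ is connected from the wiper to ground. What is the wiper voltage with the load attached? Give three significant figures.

V ≈ 11.6 V

The wiper splits the pot into (1−α)R = 1.225 kΩ above and αR = 1.065 kΩ below.
Lower section ‖ load = 1.022 kΩ.
V_wiper = 25.5 × 1.022/(1.225 + 1.022) = 11.6 V.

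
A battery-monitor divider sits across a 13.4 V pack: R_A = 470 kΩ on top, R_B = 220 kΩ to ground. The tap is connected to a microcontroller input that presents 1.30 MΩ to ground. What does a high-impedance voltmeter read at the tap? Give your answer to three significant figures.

The load sits in parallel with R_B: R_B‖R_L = (220 × 1300) / (220 + 1300) = 188.2 kΩ.
V_out = 13.4 × 188.2 / (470 + 188.2) = 13.4 × 188.2/658.2 = 3.83 V.

V_out ≈ 3.83 V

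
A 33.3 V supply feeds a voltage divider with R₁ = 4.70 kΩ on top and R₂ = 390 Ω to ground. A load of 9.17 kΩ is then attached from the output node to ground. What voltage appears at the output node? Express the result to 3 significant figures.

V_out ≈ 2.46 V

The load sits in parallel with R₂: R₂‖R_L = (390 × 9170) / (390 + 9170) = 374.1 Ω.
V_out = 33.3 × 374.1 / (4700 + 374.1) = 33.3 × 374.1/5074 = 2.46 V.
(Unloaded it would have been 2.55 V.)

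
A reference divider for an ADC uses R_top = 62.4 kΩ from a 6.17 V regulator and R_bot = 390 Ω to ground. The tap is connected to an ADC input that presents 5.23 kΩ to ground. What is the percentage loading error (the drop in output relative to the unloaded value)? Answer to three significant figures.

6.90 %

The divider's output (Thévenin) resistance is R_top‖R_bot = 387.6 Ω.
Fractional drop under load = R_th/(R_th + R_L) = 387.6 / (387.6 + 5230) = 0.06899.
So the output falls by 6.90 %.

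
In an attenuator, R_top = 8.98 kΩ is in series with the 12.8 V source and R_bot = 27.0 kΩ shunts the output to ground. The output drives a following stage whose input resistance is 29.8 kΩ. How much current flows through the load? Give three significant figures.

R_bot‖R_L = 14.17 kΩ; V_out = 12.8 × 14.17/23.15 = 7.834 V.
I_L = V_out / R_L = 7.834 / 29.8 kΩ = 0.263 mA.

I_L ≈ 0.263 mA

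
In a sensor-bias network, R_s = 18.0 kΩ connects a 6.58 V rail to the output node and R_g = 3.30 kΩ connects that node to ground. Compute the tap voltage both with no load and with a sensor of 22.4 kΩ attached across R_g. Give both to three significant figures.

Open-circuit: V = 6.58 × 3.30/(18.0 + 3.30) = 1.02 V.
With the load, R_g becomes R_g‖R_L = 2.876 kΩ, so V = 6.58 × 2.876/20.88 = 0.907 V.

Unloaded: 1.02 V; loaded: 0.907 V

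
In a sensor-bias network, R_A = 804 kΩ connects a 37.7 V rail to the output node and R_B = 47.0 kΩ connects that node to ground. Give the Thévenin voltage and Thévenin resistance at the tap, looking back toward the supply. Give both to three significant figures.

V_th is the open-circuit tap voltage: 37.7 × 47.0/(804 + 47.0) = 2.08 V.
With the supply zeroed, R_A and R_B appear in parallel from the tap: R_th = R_A‖R_B = (804 × 47.0)/851.0 = 44.4 kΩ.

V_th = 2.08 V, R_th = 44.4 kΩ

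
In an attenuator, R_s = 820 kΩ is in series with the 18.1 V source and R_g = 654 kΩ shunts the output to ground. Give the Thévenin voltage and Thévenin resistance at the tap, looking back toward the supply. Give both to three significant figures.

V_th = 8.03 V, R_th = 364 kΩ

V_th is the open-circuit tap voltage: 18.1 × 654/(820 + 654) = 8.03 V.
With the supply zeroed, R_s and R_g appear in parallel from the tap: R_th = R_s‖R_g = (820 × 654)/1474 = 364 kΩ.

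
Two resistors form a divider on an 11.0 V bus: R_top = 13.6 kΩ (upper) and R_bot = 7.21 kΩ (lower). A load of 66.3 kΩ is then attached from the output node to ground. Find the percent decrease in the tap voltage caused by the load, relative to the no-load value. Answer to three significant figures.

6.64 %

The divider's output (Thévenin) resistance is R_top‖R_bot = 4.712 kΩ.
Fractional drop under load = R_th/(R_th + R_L) = 4.712 / (4.712 + 66.3) = 0.06635.
So the output falls by 6.64 %.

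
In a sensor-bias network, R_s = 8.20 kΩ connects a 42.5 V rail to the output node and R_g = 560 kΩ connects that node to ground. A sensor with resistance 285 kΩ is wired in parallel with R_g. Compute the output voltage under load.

The load sits in parallel with R_g: R_g‖R_L = (560 × 285) / (560 + 285) = 188.9 kΩ.
V_out = 42.5 × 188.9 / (8.20 + 188.9) = 42.5 × 188.9/197.1 = 40.7 V.
(Unloaded it would have been 41.9 V.)

V_out ≈ 40.7 V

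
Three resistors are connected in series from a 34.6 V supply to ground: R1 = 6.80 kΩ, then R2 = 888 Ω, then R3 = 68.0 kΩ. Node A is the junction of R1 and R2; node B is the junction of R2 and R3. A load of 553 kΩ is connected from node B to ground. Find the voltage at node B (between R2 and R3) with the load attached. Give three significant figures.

V ≈ 30.7 V

At node B, R3 is in parallel with the load: R3‖R_L = 60550 Ω.
Below node A the resistance is R2 + (R3‖R_L) = 61440 Ω, so V_A = 34.6 × 61440/68240 = 31.15 V.
Then V_B = V_A × (R3‖R_L)/(R2 + R3‖R_L) = 31.15 × 60550/61440 = 30.7 V.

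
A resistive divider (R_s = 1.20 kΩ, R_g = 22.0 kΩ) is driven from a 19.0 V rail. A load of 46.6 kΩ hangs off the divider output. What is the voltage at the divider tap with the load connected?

V_out ≈ 17.6 V

The load sits in parallel with R_g: R_g‖R_L = (22.0 × 46.6) / (22.0 + 46.6) = 14.94 kΩ.
V_out = 19.0 × 14.94 / (1.20 + 14.94) = 19.0 × 14.94/16.14 = 17.6 V.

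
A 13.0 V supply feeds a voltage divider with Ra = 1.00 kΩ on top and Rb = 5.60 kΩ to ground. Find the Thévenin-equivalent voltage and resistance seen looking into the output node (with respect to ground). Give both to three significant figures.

V_th = 11.0 V, R_th = 848 Ω

V_th is the open-circuit tap voltage: 13.0 × 5.60/(1.00 + 5.60) = 11.0 V.
With the supply zeroed, Ra and Rb appear in parallel from the tap: R_th = Ra‖Rb = (1.00 × 5.60)/6.600 = 848 Ω.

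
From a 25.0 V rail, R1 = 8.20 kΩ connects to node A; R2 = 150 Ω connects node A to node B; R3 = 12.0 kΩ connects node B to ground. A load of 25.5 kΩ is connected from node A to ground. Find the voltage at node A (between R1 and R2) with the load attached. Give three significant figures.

Below node A the series string R2+R3 = 12150 Ω sits in parallel with the 25500 Ω load: 8229 Ω.
V_A = 25.0 × 8229/(8200 + 8229) = 12.5 V.

V ≈ 12.5 V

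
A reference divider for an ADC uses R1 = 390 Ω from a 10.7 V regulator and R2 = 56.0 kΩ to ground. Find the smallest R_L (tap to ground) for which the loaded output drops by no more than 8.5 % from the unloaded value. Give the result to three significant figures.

R_L(min) ≈ 4.17 kΩ

Output resistance R_th = R1‖R2 = (390 × 56000)/56390 = 387.3 Ω.
The fractional drop is R_th/(R_th + R_L); requiring this ≤ 0.0850 gives R_L ≥ R_th(1/0.0850 − 1) = 387.3 × 10.76 = 4.17 kΩ.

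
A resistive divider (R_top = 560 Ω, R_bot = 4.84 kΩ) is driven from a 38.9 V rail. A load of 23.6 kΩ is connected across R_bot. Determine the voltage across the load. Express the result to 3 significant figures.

V_out ≈ 34.1 V

The load sits in parallel with R_bot: R_bot‖R_L = (4840 × 23600) / (4840 + 23600) = 4016 Ω.
V_out = 38.9 × 4016 / (560 + 4016) = 38.9 × 4016/4576 = 34.1 V.
(Unloaded it would have been 34.9 V.)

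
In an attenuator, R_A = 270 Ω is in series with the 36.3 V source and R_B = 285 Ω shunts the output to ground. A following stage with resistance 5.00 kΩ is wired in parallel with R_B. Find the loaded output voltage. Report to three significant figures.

The load sits in parallel with R_B: R_B‖R_L = (285 × 5000) / (285 + 5000) = 269.6 Ω.
V_out = 36.3 × 269.6 / (270 + 269.6) = 36.3 × 269.6/539.6 = 18.1 V.

V_out ≈ 18.1 V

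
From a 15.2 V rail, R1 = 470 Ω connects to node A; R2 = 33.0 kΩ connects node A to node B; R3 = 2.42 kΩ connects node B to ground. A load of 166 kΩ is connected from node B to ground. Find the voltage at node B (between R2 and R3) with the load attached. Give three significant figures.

At node B, R3 is in parallel with the load: R3‖R_L = 2385 Ω.
Below node A the resistance is R2 + (R3‖R_L) = 35390 Ω, so V_A = 15.2 × 35390/35860 = 15.00 V.
Then V_B = V_A × (R3‖R_L)/(R2 + R3‖R_L) = 15.00 × 2385/35390 = 1.01 V.

V ≈ 1.01 V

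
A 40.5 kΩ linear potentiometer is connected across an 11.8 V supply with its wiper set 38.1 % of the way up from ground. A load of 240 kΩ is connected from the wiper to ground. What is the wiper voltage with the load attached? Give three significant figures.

V ≈ 4.32 V

The wiper splits the pot into (1−α)R = 25.07 kΩ above and αR = 15.43 kΩ below.
Lower section ‖ load = 14.50 kΩ.
V_wiper = 11.8 × 14.50/(25.07 + 14.50) = 4.32 V.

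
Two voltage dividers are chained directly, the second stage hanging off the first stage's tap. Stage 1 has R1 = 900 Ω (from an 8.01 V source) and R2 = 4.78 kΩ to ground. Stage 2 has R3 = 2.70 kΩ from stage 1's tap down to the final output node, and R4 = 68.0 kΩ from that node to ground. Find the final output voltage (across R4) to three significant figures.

V_out ≈ 6.41 V

Stage 2 presents R3+R4 = 70700 Ω as a load on stage 1's tap.
Stage 1's lower leg becomes R2‖(R3+R4) = 4477 Ω, so V_mid = 8.01 × 4477/5377 = 6.669 V.
Stage 2 is itself unloaded: V_out = V_mid × R4/(R3+R4) = 6.669 × 68000/70700 = 6.41 V.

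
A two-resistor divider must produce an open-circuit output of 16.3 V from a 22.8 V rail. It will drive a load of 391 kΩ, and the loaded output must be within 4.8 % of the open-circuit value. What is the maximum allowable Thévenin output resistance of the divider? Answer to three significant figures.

R_th ≤ 19.7 kΩ

Loading drop = R_th/(R_th + R_L) ≤ 0.0480, so R_th ≤ R_L · ε/(1−ε) = 391 kΩ × 0.0480/0.9520 = 19.7 kΩ.
(Any R1, R2 with R2/(R1+R2) = 0.715 and R1‖R2 ≤ 19.7 kΩ will meet the spec.)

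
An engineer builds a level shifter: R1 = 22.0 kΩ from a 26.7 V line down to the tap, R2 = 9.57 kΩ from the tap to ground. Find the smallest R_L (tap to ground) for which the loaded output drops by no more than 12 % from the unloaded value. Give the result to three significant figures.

R_L(min) ≈ 48.9 kΩ

Output resistance R_th = R1‖R2 = (22.0 × 9.57)/31.57 = 6.669 kΩ.
The fractional drop is R_th/(R_th + R_L); requiring this ≤ 0.120 gives R_L ≥ R_th(1/0.120 − 1) = 6.669 × 7.333 = 48.9 kΩ.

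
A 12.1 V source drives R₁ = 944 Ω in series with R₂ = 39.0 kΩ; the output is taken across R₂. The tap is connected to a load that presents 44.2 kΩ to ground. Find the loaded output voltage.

V_out ≈ 11.6 V

The load sits in parallel with R₂: R₂‖R_L = (39000 × 44200) / (39000 + 44200) = 20720 Ω.
V_out = 12.1 × 20720 / (944 + 20720) = 12.1 × 20720/21660 = 11.6 V.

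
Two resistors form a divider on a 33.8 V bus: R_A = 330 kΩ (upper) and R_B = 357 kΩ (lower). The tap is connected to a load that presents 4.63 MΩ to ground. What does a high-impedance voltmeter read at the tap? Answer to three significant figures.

V_out ≈ 16.9 V

The load sits in parallel with R_B: R_B‖R_L = (357 × 4630) / (357 + 4630) = 331.4 kΩ.
V_out = 33.8 × 331.4 / (330 + 331.4) = 33.8 × 331.4/661.4 = 16.9 V.
(Unloaded it would have been 17.6 V.)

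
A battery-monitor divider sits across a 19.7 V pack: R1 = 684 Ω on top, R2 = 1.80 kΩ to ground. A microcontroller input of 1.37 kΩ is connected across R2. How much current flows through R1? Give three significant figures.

R2‖R_L = 777.9 Ω, so the source sees R1 + R2‖R_L = 1462 Ω.
I = 19.7 V / 1462 Ω = 13.5 mA.

I ≈ 13.5 mA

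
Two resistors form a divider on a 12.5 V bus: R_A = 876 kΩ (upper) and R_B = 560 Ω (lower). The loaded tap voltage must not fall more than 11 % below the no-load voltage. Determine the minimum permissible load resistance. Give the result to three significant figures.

R_L(min) ≈ 4.53 kΩ

Output resistance R_th = R_A‖R_B = (876000 × 560)/876600 = 559.6 Ω.
The fractional drop is R_th/(R_th + R_L); requiring this ≤ 0.110 gives R_L ≥ R_th(1/0.110 − 1) = 559.6 × 8.091 = 4.53 kΩ.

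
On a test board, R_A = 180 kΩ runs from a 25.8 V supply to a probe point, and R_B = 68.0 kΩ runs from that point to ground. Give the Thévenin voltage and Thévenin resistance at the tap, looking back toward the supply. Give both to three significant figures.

V_th is the open-circuit tap voltage: 25.8 × 68.0/(180 + 68.0) = 7.07 V.
With the supply zeroed, R_A and R_B appear in parallel from the tap: R_th = R_A‖R_B = (180 × 68.0)/248.0 = 49.4 kΩ.

V_th = 7.07 V, R_th = 49.4 kΩ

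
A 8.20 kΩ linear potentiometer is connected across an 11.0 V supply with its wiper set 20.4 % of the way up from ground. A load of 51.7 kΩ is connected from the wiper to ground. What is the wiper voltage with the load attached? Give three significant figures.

V ≈ 2.19 V

The wiper splits the pot into (1−α)R = 6.527 kΩ above and αR = 1.673 kΩ below.
Lower section ‖ load = 1.620 kΩ.
V_wiper = 11.0 × 1.620/(6.527 + 1.620) = 2.19 V.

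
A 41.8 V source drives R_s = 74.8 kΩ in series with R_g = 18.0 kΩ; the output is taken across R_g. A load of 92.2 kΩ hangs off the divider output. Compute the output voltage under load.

The load sits in parallel with R_g: R_g‖R_L = (18.0 × 92.2) / (18.0 + 92.2) = 15.06 kΩ.
V_out = 41.8 × 15.06 / (74.8 + 15.06) = 41.8 × 15.06/89.86 = 7.01 V.

V_out ≈ 7.01 V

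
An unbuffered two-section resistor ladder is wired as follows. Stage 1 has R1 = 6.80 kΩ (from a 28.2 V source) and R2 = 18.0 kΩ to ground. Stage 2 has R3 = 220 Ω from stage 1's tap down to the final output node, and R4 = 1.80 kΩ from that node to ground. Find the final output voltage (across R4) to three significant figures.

V_out ≈ 5.30 V

Stage 2 presents R3+R4 = 2020 Ω as a load on stage 1's tap.
Stage 1's lower leg becomes R2‖(R3+R4) = 1816 Ω, so V_mid = 28.2 × 1816/8616 = 5.944 V.
Stage 2 is itself unloaded: V_out = V_mid × R4/(R3+R4) = 5.944 × 1800/2020 = 5.30 V.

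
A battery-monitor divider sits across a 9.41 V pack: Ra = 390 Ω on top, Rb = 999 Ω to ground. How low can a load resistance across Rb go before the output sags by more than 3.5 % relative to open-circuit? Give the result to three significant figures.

R_L(min) ≈ 7.73 kΩ

Output resistance R_th = Ra‖Rb = (390 × 999)/1389 = 280.5 Ω.
The fractional drop is R_th/(R_th + R_L); requiring this ≤ 0.0350 gives R_L ≥ R_th(1/0.0350 − 1) = 280.5 × 27.57 = 7.73 kΩ.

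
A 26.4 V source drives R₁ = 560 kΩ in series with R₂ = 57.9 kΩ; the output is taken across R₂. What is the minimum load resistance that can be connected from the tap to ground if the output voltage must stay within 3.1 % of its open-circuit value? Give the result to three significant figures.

Output resistance R_th = R₁‖R₂ = (560 × 57.9)/617.9 = 52.47 kΩ.
The fractional drop is R_th/(R_th + R_L); requiring this ≤ 0.0310 gives R_L ≥ R_th(1/0.0310 − 1) = 52.47 × 31.26 = 1.64 MΩ.

R_L(min) ≈ 1.64 MΩ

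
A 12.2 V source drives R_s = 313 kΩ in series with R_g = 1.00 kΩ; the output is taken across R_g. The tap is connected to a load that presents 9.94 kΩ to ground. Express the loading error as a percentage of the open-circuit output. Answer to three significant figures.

9.11 %

Unloaded V = 12.2 × 1.00/314.0 = 0.038854 V.
Loaded: R_g‖R_L = 0.9086 kΩ, giving V = 12.2 × 0.9086/313.9 = 0.035312 V.
Drop = (0.038854 − 0.035312) / 0.038854 = 9.11 %.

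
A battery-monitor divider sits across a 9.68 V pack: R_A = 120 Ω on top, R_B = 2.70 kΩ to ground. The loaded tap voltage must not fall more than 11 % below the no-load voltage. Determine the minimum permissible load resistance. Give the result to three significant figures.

R_L(min) ≈ 930 Ω

Output resistance R_th = R_A‖R_B = (120 × 2700)/2820 = 114.9 Ω.
The fractional drop is R_th/(R_th + R_L); requiring this ≤ 0.110 gives R_L ≥ R_th(1/0.110 − 1) = 114.9 × 8.091 = 930 Ω.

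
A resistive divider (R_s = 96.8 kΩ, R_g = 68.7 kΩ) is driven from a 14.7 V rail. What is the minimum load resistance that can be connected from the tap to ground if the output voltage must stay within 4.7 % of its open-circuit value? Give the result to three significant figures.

R_L(min) ≈ 815 kΩ

Output resistance R_th = R_s‖R_g = (96.8 × 68.7)/165.5 = 40.18 kΩ.
The fractional drop is R_th/(R_th + R_L); requiring this ≤ 0.0470 gives R_L ≥ R_th(1/0.0470 − 1) = 40.18 × 20.28 = 815 kΩ.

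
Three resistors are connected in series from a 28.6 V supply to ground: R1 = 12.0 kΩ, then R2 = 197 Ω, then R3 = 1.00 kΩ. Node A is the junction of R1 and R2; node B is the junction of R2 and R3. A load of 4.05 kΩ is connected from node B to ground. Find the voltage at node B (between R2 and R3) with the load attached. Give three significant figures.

At node B, R3 is in parallel with the load: R3‖R_L = 802.0 Ω.
Below node A the resistance is R2 + (R3‖R_L) = 999.0 Ω, so V_A = 28.6 × 999.0/13000 = 2.198 V.
Then V_B = V_A × (R3‖R_L)/(R2 + R3‖R_L) = 2.198 × 802.0/999.0 = 1.76 V.

V ≈ 1.76 V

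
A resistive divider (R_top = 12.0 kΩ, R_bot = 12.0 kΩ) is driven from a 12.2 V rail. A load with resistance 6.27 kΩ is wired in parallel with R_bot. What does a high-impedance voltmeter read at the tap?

V_out ≈ 3.12 V

The load sits in parallel with R_bot: R_bot‖R_L = (12.0 × 6.27) / (12.0 + 6.27) = 4.118 kΩ.
V_out = 12.2 × 4.118 / (12.0 + 4.118) = 12.2 × 4.118/16.12 = 3.12 V.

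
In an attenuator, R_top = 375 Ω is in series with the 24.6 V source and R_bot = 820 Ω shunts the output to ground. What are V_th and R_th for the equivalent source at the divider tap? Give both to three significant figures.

V_th is the open-circuit tap voltage: 24.6 × 820/(375 + 820) = 16.9 V.
With the supply zeroed, R_top and R_bot appear in parallel from the tap: R_th = R_top‖R_bot = (375 × 820)/1195 = 257 Ω.

V_th = 16.9 V, R_th = 257 Ω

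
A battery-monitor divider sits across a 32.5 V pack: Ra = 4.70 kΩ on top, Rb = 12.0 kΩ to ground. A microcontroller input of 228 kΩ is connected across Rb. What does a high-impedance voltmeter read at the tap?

The load sits in parallel with Rb: Rb‖R_L = (12.0 × 228) / (12.0 + 228) = 11.40 kΩ.
V_out = 32.5 × 11.40 / (4.70 + 11.40) = 32.5 × 11.40/16.10 = 23.0 V.

V_out ≈ 23.0 V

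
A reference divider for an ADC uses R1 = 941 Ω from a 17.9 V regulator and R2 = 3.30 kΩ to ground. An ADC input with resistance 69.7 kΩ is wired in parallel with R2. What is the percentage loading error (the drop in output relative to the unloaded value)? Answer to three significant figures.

The divider's output (Thévenin) resistance is R1‖R2 = 732.2 Ω.
Fractional drop under load = R_th/(R_th + R_L) = 732.2 / (732.2 + 69700) = 0.01040.
So the output falls by 1.04 %.

1.04 %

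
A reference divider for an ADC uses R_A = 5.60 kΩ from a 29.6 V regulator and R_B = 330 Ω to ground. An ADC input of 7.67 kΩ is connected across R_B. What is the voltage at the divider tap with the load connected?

The load sits in parallel with R_B: R_B‖R_L = (330 × 7670) / (330 + 7670) = 316.4 Ω.
V_out = 29.6 × 316.4 / (5600 + 316.4) = 29.6 × 316.4/5916 = 1.58 V.
(Unloaded it would have been 1.65 V.)

V_out ≈ 1.58 V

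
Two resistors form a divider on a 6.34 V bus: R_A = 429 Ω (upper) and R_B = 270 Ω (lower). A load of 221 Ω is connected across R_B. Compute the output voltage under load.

The load sits in parallel with R_B: R_B‖R_L = (270 × 221) / (270 + 221) = 121.5 Ω.
V_out = 6.34 × 121.5 / (429 + 121.5) = 6.34 × 121.5/550.5 = 1.40 V.
(Unloaded it would have been 2.45 V.)

V_out ≈ 1.40 V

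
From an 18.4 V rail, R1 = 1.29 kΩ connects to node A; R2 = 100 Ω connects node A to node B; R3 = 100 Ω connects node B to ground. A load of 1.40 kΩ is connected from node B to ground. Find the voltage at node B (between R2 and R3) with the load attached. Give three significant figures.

At node B, R3 is in parallel with the load: R3‖R_L = 93.33 Ω.
Below node A the resistance is R2 + (R3‖R_L) = 193.3 Ω, so V_A = 18.4 × 193.3/1483 = 2.398 V.
Then V_B = V_A × (R3‖R_L)/(R2 + R3‖R_L) = 2.398 × 93.33/193.3 = 1.16 V.

V ≈ 1.16 V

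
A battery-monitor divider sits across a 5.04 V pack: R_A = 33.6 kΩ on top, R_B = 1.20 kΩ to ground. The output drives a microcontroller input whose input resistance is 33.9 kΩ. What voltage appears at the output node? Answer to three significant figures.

The load sits in parallel with R_B: R_B‖R_L = (1.20 × 33.9) / (1.20 + 33.9) = 1.159 kΩ.
V_out = 5.04 × 1.159 / (33.6 + 1.159) = 5.04 × 1.159/34.76 = 0.168 V.

V_out ≈ 0.168 V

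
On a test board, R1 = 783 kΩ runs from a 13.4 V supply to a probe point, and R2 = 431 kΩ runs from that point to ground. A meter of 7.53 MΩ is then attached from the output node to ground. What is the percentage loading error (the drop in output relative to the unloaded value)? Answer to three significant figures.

3.56 %

The divider's output (Thévenin) resistance is R1‖R2 = 278.0 kΩ.
Fractional drop under load = R_th/(R_th + R_L) = 278.0 / (278.0 + 7530) = 0.03560.
So the output falls by 3.56 %.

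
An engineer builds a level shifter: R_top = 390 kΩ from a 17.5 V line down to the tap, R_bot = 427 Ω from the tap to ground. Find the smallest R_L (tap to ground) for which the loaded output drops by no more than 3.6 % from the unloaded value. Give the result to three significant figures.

Output resistance R_th = R_top‖R_bot = (390000 × 427)/390400 = 426.5 Ω.
The fractional drop is R_th/(R_th + R_L); requiring this ≤ 0.0360 gives R_L ≥ R_th(1/0.0360 − 1) = 426.5 × 26.78 = 11.4 kΩ.

R_L(min) ≈ 11.4 kΩ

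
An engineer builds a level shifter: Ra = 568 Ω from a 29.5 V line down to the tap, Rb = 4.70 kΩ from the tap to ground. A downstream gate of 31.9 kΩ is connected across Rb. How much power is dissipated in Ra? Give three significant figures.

P ≈ 22.7 mW

Total resistance from the source is Ra + (Rb‖R_L) = 4664 Ω, so I = 29.5/4664 Ω = 6.324 mA.
P = I²·Ra = (6.324 mA)² × 568 Ω = 22.7 mW.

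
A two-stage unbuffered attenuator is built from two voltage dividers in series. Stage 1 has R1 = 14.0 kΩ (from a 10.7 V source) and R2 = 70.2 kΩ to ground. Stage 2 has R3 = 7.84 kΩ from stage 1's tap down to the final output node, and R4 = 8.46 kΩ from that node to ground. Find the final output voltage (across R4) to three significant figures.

Stage 2 presents R3+R4 = 16.30 kΩ as a load on stage 1's tap.
Stage 1's lower leg becomes R2‖(R3+R4) = 13.23 kΩ, so V_mid = 10.7 × 13.23/27.23 = 5.198 V.
Stage 2 is itself unloaded: V_out = V_mid × R4/(R3+R4) = 5.198 × 8.46/16.30 = 2.70 V.

V_out ≈ 2.70 V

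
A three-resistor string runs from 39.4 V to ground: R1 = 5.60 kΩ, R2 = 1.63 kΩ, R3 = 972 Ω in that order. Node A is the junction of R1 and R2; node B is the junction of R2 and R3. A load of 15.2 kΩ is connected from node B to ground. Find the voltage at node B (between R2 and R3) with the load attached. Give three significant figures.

V ≈ 4.42 V

At node B, R3 is in parallel with the load: R3‖R_L = 913.6 Ω.
Below node A the resistance is R2 + (R3‖R_L) = 2544 Ω, so V_A = 39.4 × 2544/8144 = 12.31 V.
Then V_B = V_A × (R3‖R_L)/(R2 + R3‖R_L) = 12.31 × 913.6/2544 = 4.42 V.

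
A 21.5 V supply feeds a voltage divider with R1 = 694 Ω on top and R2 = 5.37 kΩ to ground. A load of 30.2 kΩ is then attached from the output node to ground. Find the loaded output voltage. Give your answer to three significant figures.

V_out ≈ 18.7 V

The load sits in parallel with R2: R2‖R_L = (5370 × 30200) / (5370 + 30200) = 4559 Ω.
V_out = 21.5 × 4559 / (694 + 4559) = 21.5 × 4559/5253 = 18.7 V.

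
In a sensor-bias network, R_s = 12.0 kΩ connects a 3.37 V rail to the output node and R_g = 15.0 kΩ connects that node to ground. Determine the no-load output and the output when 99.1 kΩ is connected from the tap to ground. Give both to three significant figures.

Open-circuit: V = 3.37 × 15.0/(12.0 + 15.0) = 1.87 V.
With the load, R_g becomes R_g‖R_L = 13.03 kΩ, so V = 3.37 × 13.03/25.03 = 1.75 V.

Unloaded: 1.87 V; loaded: 1.75 V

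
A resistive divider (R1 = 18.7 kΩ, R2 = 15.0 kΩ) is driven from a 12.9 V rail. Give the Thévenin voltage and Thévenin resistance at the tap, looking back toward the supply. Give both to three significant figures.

V_th is the open-circuit tap voltage: 12.9 × 15.0/(18.7 + 15.0) = 5.74 V.
With the supply zeroed, R1 and R2 appear in parallel from the tap: R_th = R1‖R2 = (18.7 × 15.0)/33.70 = 8.32 kΩ.

V_th = 5.74 V, R_th = 8.32 kΩ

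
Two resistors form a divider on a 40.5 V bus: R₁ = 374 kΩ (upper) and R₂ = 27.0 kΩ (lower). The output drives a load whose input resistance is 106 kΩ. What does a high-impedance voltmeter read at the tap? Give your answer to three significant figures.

V_out ≈ 2.20 V

The load sits in parallel with R₂: R₂‖R_L = (27.0 × 106) / (27.0 + 106) = 21.52 kΩ.
V_out = 40.5 × 21.52 / (374 + 21.52) = 40.5 × 21.52/395.5 = 2.20 V.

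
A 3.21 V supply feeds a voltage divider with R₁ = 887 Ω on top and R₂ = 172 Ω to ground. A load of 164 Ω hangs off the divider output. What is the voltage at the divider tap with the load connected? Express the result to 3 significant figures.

V_out ≈ 0.278 V

The load sits in parallel with R₂: R₂‖R_L = (172 × 164) / (172 + 164) = 83.95 Ω.
V_out = 3.21 × 83.95 / (887 + 83.95) = 3.21 × 83.95/971.0 = 0.278 V.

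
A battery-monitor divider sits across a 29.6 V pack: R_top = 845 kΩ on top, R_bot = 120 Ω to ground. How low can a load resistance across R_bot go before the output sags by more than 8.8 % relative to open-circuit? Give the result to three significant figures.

Output resistance R_th = R_top‖R_bot = (845000 × 120)/845100 = 120.0 Ω.
The fractional drop is R_th/(R_th + R_L); requiring this ≤ 0.0880 gives R_L ≥ R_th(1/0.0880 − 1) = 120.0 × 10.36 = 1.24 kΩ.

R_L(min) ≈ 1.24 kΩ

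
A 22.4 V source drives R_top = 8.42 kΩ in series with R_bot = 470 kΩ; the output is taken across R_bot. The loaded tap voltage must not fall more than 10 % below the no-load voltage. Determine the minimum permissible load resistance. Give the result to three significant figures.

R_L(min) ≈ 74.4 kΩ

Output resistance R_th = R_top‖R_bot = (8.42 × 470)/478.4 = 8.272 kΩ.
The fractional drop is R_th/(R_th + R_L); requiring this ≤ 0.100 gives R_L ≥ R_th(1/0.100 − 1) = 8.272 × 9.000 = 74.4 kΩ.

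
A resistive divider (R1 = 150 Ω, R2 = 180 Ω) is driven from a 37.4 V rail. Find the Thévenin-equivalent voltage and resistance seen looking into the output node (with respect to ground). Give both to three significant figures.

V_th = 20.4 V, R_th = 81.8 Ω

V_th is the open-circuit tap voltage: 37.4 × 180/(150 + 180) = 20.4 V.
With the supply zeroed, R1 and R2 appear in parallel from the tap: R_th = R1‖R2 = (150 × 180)/330.0 = 81.8 Ω.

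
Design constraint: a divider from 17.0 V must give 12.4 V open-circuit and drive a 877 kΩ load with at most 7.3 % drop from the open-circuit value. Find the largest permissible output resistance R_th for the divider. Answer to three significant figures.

R_th ≤ 69.1 kΩ

Loading drop = R_th/(R_th + R_L) ≤ 0.0730, so R_th ≤ R_L · ε/(1−ε) = 877 kΩ × 0.0730/0.9270 = 69.1 kΩ.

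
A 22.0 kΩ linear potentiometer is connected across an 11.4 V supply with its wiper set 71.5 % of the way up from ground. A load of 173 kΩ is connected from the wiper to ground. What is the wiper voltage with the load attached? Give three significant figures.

V ≈ 7.95 V

The wiper splits the pot into (1−α)R = 6.270 kΩ above and αR = 15.73 kΩ below.
Lower section ‖ load = 14.42 kΩ.
V_wiper = 11.4 × 14.42/(6.270 + 14.42) = 7.95 V.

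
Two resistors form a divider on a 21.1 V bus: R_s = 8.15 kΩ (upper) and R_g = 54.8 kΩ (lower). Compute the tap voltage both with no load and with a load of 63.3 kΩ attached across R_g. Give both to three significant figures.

Open-circuit: V = 21.1 × 54.8/(8.15 + 54.8) = 18.4 V.
With the load, R_g becomes R_g‖R_L = 29.37 kΩ, so V = 21.1 × 29.37/37.52 = 16.5 V.

Unloaded: 18.4 V; loaded: 16.5 V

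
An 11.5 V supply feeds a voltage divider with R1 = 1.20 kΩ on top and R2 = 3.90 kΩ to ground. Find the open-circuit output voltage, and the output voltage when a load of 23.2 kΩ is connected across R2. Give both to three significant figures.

Unloaded: 8.79 V; loaded: 8.46 V

Open-circuit: V = 11.5 × 3.90/(1.20 + 3.90) = 8.79 V.
With the load, R2 becomes R2‖R_L = 3.339 kΩ, so V = 11.5 × 3.339/4.539 = 8.46 V.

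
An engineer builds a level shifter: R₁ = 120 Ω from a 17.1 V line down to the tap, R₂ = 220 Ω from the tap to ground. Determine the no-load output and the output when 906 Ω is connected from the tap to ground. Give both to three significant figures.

Unloaded: 11.1 V; loaded: 10.2 V

Open-circuit: V = 17.1 × 220/(120 + 220) = 11.1 V.
With the load, R₂ becomes R₂‖R_L = 177.0 Ω, so V = 17.1 × 177.0/297.0 = 10.2 V.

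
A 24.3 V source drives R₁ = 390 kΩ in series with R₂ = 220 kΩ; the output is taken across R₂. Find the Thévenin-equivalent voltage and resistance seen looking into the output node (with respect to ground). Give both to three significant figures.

V_th is the open-circuit tap voltage: 24.3 × 220/(390 + 220) = 8.76 V.
With the supply zeroed, R₁ and R₂ appear in parallel from the tap: R_th = R₁‖R₂ = (390 × 220)/610.0 = 141 kΩ.

V_th = 8.76 V, R_th = 141 kΩ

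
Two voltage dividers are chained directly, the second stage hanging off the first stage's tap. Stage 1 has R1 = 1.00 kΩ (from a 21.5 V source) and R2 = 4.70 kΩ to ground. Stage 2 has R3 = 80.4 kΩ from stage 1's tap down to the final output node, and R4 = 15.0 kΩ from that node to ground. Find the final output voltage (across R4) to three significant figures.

Stage 2 presents R3+R4 = 95.40 kΩ as a load on stage 1's tap.
Stage 1's lower leg becomes R2‖(R3+R4) = 4.479 kΩ, so V_mid = 21.5 × 4.479/5.479 = 17.58 V.
Stage 2 is itself unloaded: V_out = V_mid × R4/(R3+R4) = 17.58 × 15.0/95.40 = 2.76 V.

V_out ≈ 2.76 V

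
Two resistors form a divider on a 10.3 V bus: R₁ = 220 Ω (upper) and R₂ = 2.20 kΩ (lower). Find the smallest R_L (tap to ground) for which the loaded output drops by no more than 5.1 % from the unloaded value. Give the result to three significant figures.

R_L(min) ≈ 3.72 kΩ

Output resistance R_th = R₁‖R₂ = (220 × 2200)/2420 = 200.0 Ω.
The fractional drop is R_th/(R_th + R_L); requiring this ≤ 0.0510 gives R_L ≥ R_th(1/0.0510 − 1) = 200.0 × 18.61 = 3.72 kΩ.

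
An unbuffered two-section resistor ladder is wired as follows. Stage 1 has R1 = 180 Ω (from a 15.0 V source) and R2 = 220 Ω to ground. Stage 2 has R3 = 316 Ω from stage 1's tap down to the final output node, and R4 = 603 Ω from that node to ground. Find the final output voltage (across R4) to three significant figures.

V_out ≈ 4.89 V

Stage 2 presents R3+R4 = 919.0 Ω as a load on stage 1's tap.
Stage 1's lower leg becomes R2‖(R3+R4) = 177.5 Ω, so V_mid = 15.0 × 177.5/357.5 = 7.448 V.
Stage 2 is itself unloaded: V_out = V_mid × R4/(R3+R4) = 7.448 × 603/919.0 = 4.89 V.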